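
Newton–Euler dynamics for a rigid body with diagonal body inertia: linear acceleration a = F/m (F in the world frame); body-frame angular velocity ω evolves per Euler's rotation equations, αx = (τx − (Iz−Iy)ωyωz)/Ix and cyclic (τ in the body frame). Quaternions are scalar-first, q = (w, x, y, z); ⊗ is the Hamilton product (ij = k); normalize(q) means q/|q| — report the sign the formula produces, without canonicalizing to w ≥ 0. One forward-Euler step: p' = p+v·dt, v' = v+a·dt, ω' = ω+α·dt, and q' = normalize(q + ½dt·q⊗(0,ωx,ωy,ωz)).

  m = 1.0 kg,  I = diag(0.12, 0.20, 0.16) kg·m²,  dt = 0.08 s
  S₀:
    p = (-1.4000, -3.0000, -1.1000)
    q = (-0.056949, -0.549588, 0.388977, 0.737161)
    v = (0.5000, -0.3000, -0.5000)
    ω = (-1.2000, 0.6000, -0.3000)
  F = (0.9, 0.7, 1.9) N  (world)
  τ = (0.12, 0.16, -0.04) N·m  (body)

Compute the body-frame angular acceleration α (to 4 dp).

gyro term ω×Iω = (0.0072, -0.0144, -0.0576)
α = I⁻¹(τ − ω×Iω) = (0.9400, 0.8720, 0.1100)

α = (0.9400, 0.8720, 0.1100)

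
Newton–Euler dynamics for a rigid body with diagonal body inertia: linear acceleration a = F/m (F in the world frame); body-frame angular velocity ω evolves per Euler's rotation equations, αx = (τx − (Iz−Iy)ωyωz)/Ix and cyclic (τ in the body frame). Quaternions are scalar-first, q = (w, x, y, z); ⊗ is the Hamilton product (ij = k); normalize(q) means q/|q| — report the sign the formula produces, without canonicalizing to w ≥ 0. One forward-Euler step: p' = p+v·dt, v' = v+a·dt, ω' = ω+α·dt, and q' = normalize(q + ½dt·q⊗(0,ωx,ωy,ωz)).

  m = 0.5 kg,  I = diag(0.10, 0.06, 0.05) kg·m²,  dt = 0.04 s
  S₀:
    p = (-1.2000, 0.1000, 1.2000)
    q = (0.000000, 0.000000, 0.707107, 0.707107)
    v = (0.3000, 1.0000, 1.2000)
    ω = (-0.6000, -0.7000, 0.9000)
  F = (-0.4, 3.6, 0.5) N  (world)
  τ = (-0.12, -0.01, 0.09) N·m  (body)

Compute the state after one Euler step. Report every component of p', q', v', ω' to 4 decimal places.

p' = (-1.1880, 0.1400, 1.2480)
q' = (-0.0028, 0.0226, 0.6984, 0.7154)
v' = (0.2680, 1.2880, 1.2400)
ω' = (-0.6505, -0.6887, 0.9854)

a = F/m = (-0.8000, 7.2000, 1.0000)
p' = p + v·dt = (-1.1880, 0.1400, 1.2480)
v' = v + a·dt = (0.2680, 1.2880, 1.2400)
α = I⁻¹(τ − ω×Iω) = (-1.2630, 0.2833, 2.1360)
ω' = ω + α·dt = (-0.6505, -0.6887, 0.9854)
q⊗(0,ω) = (-0.1414214, 1.1313712, -0.4242642, 0.4242642)
updated quaternion q' = (-0.0028, 0.0226, 0.6984, 0.7154)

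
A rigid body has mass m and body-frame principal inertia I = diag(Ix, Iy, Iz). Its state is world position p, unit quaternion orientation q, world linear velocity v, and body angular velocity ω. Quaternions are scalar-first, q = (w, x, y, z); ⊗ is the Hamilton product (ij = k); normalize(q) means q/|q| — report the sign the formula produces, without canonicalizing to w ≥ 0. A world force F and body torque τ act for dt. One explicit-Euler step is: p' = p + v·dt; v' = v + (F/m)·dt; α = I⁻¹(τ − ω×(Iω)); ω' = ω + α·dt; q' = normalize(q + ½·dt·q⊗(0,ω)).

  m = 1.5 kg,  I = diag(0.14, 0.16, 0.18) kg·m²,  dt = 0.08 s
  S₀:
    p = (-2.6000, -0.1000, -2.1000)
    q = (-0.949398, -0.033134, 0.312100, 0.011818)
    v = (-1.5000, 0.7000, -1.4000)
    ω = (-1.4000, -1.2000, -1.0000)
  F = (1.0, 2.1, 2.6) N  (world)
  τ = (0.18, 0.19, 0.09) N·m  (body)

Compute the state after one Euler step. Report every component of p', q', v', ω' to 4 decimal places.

linear accel F/m = (0.6667, 1.4000, 1.7333)
new position p' = (-2.7200, -0.0440, -2.2120)
new velocity v' = (-1.4467, 0.8120, -1.2613)
ω×(Iω) gyroscopic = (0.0240, -0.0560, 0.0336)
angular accel α = (1.1143, 1.5375, 0.3133)
ω + α·dt = (-1.3109, -1.0770, -0.9749)
q⊗(0,ω) = (0.3399504, 1.0312388, 1.0895984, 1.4260988)
updated quaternion q' = (-0.9325, 0.0081, 0.3544, 0.0686)

p' = (-2.7200, -0.0440, -2.2120)
q' = (-0.9325, 0.0081, 0.3544, 0.0686)
v' = (-1.4467, 0.8120, -1.2613)
ω' = (-1.3109, -1.0770, -0.9749)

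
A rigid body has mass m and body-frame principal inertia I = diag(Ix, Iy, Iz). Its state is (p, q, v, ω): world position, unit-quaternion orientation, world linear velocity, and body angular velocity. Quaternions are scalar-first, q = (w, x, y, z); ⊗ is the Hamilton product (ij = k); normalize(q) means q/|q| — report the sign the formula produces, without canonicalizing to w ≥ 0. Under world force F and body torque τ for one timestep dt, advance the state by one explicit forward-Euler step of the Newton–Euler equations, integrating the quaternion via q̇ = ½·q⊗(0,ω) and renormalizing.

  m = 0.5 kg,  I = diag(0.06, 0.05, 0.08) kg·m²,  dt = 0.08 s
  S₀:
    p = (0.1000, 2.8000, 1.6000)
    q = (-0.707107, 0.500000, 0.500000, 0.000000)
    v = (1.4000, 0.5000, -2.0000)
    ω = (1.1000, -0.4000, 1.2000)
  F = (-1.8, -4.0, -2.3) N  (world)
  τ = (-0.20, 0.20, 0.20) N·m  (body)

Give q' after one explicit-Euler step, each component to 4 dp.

q' = (-0.7195, 0.4918, 0.4862, -0.0638)

Hamilton product q⊗(0,ω) = (-0.3500000, -0.1778177, -0.3171572, -1.5985284)
q + ½dt·q⊗(0,ω), renormalized = (-0.7195, 0.4918, 0.4862, -0.0638)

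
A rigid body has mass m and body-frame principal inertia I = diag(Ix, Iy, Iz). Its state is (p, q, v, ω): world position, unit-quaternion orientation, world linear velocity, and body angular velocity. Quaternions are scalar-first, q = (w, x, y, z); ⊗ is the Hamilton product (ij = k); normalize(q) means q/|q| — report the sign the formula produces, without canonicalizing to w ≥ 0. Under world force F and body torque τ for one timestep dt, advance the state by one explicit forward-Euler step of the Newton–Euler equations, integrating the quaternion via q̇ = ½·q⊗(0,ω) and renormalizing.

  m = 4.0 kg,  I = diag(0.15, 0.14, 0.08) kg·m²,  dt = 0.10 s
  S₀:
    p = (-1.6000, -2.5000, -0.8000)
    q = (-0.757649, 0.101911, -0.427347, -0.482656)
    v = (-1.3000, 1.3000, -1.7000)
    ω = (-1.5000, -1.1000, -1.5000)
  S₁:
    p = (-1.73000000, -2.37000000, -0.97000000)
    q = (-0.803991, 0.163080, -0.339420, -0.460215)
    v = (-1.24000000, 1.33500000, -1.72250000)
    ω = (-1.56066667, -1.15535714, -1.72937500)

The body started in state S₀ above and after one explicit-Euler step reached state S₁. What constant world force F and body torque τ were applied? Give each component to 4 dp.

ω₁ − ω₀ = (-0.06066667, -0.05535714, -0.22937500)
I·α + gyro = (-0.1900, 0.0800, -0.2000)
velocity change Δv = (0.06000000, 0.03500000, -0.02250000)
applied force F = (2.4000, 1.4000, -0.9000)

F = (2.4000, 1.4000, -0.9000)
τ = (-0.1900, 0.0800, -0.2000)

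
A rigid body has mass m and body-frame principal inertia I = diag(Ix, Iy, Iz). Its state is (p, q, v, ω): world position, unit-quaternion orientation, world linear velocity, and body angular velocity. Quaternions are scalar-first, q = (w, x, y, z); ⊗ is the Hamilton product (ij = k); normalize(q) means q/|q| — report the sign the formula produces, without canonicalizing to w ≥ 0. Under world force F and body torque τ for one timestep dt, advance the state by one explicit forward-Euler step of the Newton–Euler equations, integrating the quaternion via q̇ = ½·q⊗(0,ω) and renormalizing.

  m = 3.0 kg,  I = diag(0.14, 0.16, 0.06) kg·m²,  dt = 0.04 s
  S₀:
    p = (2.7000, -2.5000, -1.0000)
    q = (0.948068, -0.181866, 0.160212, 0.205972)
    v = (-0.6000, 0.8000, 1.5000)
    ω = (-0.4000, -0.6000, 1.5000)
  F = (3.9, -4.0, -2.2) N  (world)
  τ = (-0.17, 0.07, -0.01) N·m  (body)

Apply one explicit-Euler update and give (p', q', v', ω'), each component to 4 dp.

linear accel F/m = (1.3000, -1.3333, -0.7333)
p + v·dt = (2.6760, -2.4680, -0.9400)
v + (F/m)dt = (-0.5480, 0.7467, 1.4707)
ω×(Iω) gyroscopic = (0.0900, -0.0480, 0.0048)
(τ − ω×Iω)/I = (-1.8571, 0.7375, -0.2467)
ω + α·dt = (-0.4743, -0.5705, 1.4901)
q⊗(0,ω) = (-0.2855772, -0.0153260, -0.3784306, 1.5953064)
updated quaternion q' = (0.9418, -0.1821, 0.1526, 0.2377)

p' = (2.6760, -2.4680, -0.9400)
q' = (0.9418, -0.1821, 0.1526, 0.2377)
v' = (-0.5480, 0.7467, 1.4707)
ω' = (-0.4743, -0.5705, 1.4901)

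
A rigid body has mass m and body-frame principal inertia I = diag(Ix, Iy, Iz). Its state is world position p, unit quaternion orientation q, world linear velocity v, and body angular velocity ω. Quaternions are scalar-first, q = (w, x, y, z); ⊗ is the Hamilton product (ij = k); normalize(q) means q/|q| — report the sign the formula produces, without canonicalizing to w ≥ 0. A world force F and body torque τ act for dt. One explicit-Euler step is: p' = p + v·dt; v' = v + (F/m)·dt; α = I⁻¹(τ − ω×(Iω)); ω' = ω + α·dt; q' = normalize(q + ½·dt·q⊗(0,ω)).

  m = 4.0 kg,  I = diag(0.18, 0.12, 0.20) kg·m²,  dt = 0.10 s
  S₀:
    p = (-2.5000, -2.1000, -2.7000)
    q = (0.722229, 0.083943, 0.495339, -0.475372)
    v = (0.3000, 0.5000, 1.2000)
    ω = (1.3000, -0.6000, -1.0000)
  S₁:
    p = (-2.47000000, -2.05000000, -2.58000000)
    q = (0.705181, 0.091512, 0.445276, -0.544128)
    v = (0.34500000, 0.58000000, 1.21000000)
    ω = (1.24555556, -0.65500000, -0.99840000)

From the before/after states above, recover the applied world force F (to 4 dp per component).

F = (1.8000, 3.2000, 0.4000)

v₁ − v₀ = (0.04500000, 0.08000000, 0.01000000)
m·(v₁−v₀)/dt = (1.8000, 3.2000, 0.4000)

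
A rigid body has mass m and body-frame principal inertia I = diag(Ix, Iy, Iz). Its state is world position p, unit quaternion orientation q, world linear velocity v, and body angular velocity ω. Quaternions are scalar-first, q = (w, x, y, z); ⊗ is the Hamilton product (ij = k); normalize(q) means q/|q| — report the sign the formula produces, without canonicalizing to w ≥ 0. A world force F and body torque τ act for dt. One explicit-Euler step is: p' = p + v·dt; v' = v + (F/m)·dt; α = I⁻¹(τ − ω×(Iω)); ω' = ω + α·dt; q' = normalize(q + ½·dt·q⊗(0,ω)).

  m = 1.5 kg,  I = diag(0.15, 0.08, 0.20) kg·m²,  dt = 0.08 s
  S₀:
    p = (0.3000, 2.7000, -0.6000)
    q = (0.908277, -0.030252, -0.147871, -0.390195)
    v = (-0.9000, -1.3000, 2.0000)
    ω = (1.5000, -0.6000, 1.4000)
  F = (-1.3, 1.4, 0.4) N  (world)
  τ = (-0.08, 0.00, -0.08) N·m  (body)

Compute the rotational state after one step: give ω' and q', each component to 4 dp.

ω' = (1.5111, -0.4950, 1.3428)
q' = (0.9250, 0.0066, -0.1907, -0.3285)

gyro term ω×Iω = (-0.1008, -0.1050, 0.0630)
(τ − ω×Iω)/I = (0.1387, 1.3125, -0.7150)
new body rate ω' = (1.5111, -0.4950, 1.3428)
Hamilton product q⊗(0,ω) = (0.5029284, 0.9212791, -1.0879059, 1.5115455)
updated quaternion q' = (0.9250, 0.0066, -0.1907, -0.3285)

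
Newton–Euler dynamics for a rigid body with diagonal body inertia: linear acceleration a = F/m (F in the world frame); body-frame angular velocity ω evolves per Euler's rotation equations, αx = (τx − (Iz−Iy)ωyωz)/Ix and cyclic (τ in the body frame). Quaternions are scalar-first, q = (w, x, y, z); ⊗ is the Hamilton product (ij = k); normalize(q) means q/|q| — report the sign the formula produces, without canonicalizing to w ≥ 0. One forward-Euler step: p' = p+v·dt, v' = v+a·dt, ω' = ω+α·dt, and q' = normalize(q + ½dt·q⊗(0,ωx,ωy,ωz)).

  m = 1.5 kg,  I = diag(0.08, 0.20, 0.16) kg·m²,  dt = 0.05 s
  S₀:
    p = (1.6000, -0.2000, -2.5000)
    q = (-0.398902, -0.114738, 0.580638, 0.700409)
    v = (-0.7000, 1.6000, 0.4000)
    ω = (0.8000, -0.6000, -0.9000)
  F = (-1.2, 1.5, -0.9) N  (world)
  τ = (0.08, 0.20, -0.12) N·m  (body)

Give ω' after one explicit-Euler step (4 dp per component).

ω' = (0.8635, -0.5644, -0.9195)

ω×(Iω) gyroscopic = (-0.0216, 0.0576, -0.0576)
(τ − ω×Iω)/I = (1.2700, 0.7120, -0.3900)
ω' = ω + α·dt = (0.8635, -0.5644, -0.9195)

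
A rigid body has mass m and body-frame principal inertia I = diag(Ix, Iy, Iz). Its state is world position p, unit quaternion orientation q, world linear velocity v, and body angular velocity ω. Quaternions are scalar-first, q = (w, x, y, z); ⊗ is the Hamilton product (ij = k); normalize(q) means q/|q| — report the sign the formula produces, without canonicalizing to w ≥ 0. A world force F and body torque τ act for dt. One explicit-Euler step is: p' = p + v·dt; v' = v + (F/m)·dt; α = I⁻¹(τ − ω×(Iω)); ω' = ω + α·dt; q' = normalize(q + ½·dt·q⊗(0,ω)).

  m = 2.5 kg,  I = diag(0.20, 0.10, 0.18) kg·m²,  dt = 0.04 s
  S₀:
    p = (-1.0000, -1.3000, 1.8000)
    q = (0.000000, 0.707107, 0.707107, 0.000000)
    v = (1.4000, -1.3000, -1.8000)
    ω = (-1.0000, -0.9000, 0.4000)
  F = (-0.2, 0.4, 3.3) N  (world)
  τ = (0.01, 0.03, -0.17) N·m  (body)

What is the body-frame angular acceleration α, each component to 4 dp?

α = (0.1940, 0.3800, -0.4444)

gyro term ω×Iω = (-0.0288, -0.0080, -0.0900)
(τ − ω×Iω)/I = (0.1940, 0.3800, -0.4444)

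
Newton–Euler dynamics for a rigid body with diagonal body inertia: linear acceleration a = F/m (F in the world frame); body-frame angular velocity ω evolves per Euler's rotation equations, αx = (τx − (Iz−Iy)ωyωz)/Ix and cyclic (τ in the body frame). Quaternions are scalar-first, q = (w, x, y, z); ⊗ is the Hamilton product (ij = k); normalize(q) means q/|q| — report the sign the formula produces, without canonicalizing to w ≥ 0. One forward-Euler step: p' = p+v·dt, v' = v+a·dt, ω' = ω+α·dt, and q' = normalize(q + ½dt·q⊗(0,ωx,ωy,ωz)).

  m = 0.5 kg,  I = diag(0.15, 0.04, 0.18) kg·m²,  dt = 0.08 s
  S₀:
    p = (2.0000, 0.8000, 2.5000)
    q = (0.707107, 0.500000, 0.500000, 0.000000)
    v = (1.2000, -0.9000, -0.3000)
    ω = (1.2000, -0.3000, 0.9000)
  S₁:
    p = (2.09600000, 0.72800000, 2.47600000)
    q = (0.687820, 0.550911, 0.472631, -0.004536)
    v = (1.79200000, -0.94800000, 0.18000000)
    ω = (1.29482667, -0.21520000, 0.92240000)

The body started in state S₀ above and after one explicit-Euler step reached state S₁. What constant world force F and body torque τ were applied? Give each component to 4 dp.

velocity change Δv = (0.59200000, -0.04800000, 0.48000000)
m·(v₁−v₀)/dt = (3.7000, -0.3000, 3.0000)
rate change Δω = (0.09482667, 0.08480000, 0.02240000)
τ = I·(Δω/dt) + ω₀×(Iω₀) = (0.1400, 0.0100, 0.0900)

F = (3.7000, -0.3000, 3.0000)
τ = (0.1400, 0.0100, 0.0900)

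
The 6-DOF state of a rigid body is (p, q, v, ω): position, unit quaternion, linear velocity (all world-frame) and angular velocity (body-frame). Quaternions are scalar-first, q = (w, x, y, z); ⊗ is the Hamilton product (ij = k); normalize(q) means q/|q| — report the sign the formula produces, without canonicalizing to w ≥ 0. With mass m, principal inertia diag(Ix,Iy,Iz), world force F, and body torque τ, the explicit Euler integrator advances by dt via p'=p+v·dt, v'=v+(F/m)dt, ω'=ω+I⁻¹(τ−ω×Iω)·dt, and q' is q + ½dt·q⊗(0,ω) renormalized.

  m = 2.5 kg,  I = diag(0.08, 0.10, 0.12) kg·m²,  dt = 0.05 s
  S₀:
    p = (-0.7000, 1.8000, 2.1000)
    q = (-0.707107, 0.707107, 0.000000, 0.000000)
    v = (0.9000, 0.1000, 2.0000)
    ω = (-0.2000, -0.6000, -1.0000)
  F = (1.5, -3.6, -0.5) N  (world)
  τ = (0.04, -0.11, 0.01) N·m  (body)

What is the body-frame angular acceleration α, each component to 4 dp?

gyro term ω×Iω = (0.0120, -0.0080, 0.0024)
angular accel α = (0.3500, -1.0200, 0.0633)

α = (0.3500, -1.0200, 0.0633)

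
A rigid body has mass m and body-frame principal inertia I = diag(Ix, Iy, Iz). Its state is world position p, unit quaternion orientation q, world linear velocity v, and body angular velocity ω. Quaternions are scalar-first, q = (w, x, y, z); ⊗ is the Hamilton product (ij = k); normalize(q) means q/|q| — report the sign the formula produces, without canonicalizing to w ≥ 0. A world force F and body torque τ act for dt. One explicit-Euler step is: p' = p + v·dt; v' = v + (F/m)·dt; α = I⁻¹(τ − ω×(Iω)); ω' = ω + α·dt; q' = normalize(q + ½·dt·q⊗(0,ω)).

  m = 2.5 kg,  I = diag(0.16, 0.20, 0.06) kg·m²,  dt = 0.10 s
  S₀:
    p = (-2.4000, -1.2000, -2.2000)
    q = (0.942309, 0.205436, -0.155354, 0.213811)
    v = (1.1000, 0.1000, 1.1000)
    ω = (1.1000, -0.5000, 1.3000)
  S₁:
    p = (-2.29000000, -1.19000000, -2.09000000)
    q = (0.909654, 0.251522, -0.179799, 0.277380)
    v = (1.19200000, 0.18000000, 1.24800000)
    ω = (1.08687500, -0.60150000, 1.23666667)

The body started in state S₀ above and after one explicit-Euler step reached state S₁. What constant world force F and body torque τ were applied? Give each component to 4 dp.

Δω = ω₁−ω₀ = (-0.01312500, -0.10150000, -0.06333333)
applied torque τ = (0.0700, -0.0600, -0.0600)
Δv = v₁−v₀ = (0.09200000, 0.08000000, 0.14800000)
applied force F = (2.3000, 2.0000, 3.7000)

F = (2.3000, 2.0000, 3.7000)
τ = (0.0700, -0.0600, -0.0600)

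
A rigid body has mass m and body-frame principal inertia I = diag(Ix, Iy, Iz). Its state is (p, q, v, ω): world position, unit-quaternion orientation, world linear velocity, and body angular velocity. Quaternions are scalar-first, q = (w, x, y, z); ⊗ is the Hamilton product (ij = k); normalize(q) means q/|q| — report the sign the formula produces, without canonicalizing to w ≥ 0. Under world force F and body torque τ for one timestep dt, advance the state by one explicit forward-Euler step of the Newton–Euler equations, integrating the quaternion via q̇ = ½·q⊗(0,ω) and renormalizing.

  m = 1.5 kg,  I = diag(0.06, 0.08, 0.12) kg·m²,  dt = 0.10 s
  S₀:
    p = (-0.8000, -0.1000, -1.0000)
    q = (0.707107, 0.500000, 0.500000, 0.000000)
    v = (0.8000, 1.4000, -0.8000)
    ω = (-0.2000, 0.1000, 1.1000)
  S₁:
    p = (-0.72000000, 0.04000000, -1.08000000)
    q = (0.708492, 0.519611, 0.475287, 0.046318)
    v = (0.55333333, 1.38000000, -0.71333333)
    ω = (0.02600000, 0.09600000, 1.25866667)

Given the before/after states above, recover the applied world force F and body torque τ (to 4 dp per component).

rate change Δω = (0.22600000, -0.00400000, 0.15866667)
gyro term ω₀×Iω₀ = (0.0044, 0.0132, -0.0004)
I·α + gyro = (0.1400, 0.0100, 0.1900)
Δv = v₁−v₀ = (-0.24666667, -0.02000000, 0.08666667)
applied force F = (-3.7000, -0.3000, 1.3000)

F = (-3.7000, -0.3000, 1.3000)
τ = (0.1400, 0.0100, 0.1900)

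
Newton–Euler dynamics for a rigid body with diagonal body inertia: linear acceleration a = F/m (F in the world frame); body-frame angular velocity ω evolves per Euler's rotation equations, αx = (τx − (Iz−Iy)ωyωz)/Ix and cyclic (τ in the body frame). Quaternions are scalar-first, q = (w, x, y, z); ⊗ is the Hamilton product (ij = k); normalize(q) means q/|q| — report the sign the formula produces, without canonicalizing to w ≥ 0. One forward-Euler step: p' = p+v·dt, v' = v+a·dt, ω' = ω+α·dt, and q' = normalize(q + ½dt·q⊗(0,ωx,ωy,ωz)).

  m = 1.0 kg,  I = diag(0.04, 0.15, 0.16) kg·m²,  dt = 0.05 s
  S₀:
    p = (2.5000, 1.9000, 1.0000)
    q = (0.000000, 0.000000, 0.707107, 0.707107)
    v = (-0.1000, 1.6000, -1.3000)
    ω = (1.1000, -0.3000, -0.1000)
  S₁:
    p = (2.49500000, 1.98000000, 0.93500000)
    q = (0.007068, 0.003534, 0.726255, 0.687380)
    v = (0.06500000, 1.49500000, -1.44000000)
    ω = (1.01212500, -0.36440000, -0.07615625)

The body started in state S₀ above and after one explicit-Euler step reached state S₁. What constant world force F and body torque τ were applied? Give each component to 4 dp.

F = (3.3000, -2.1000, -2.8000)
τ = (-0.0700, -0.1800, 0.0400)

rate change Δω = (-0.08787500, -0.06440000, 0.02384375)
ω₀×(Iω₀) = (0.0003, 0.0132, -0.0363)
applied torque τ = (-0.0700, -0.1800, 0.0400)
v₁ − v₀ = (0.16500000, -0.10500000, -0.14000000)
applied force F = (3.3000, -2.1000, -2.8000)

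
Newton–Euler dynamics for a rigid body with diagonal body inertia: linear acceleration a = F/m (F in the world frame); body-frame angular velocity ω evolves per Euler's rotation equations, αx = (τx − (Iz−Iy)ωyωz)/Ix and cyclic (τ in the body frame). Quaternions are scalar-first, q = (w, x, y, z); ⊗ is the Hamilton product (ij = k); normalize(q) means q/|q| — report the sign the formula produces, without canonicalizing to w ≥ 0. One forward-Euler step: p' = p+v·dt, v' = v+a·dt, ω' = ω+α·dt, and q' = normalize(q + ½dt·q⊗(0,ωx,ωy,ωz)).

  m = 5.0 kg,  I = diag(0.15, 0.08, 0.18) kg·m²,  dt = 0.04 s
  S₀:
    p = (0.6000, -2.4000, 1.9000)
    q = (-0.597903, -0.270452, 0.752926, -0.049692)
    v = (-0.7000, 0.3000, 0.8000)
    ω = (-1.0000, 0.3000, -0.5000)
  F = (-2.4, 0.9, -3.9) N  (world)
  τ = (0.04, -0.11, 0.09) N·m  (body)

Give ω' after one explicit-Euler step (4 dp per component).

ω' = (-0.9853, 0.2525, -0.4847)

precession coupling ω×(Iω) = (-0.0150, -0.0150, 0.0210)
(τ − ω×Iω)/I = (0.3667, -1.1875, 0.3833)
new body rate ω' = (-0.9853, 0.2525, -0.4847)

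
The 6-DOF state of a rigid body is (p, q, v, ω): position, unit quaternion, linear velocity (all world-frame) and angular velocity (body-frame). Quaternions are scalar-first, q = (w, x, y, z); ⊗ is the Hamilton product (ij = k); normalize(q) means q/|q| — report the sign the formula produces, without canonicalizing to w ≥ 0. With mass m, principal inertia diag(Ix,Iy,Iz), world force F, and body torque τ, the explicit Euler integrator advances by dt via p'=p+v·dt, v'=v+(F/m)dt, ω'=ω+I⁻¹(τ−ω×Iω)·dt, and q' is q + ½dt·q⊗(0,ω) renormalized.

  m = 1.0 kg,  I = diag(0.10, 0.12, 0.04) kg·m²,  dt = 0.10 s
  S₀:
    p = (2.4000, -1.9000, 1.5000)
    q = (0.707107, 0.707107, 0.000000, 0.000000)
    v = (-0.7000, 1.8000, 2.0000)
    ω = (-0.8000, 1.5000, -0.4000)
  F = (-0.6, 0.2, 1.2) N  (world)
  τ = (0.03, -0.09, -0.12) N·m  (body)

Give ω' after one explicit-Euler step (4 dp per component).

gyro term ω×Iω = (0.0480, 0.0192, -0.0240)
(τ − ω×Iω)/I = (-0.1800, -0.9100, -2.4000)
ω + α·dt = (-0.8180, 1.4090, -0.6400)

ω' = (-0.8180, 1.4090, -0.6400)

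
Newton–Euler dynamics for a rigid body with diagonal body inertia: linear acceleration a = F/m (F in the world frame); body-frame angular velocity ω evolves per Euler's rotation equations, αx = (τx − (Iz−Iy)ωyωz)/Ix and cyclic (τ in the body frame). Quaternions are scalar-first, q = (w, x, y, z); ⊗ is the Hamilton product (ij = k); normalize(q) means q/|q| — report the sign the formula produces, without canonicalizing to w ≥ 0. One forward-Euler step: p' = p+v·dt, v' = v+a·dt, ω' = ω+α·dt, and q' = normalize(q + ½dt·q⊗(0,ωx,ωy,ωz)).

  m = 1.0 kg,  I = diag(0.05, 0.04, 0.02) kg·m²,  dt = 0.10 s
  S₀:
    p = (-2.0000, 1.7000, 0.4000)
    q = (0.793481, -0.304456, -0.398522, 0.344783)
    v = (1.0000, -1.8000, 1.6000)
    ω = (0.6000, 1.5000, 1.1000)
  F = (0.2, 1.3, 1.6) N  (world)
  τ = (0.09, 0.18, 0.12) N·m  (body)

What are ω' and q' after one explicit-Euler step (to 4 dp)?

(τ − ω×Iω)/I = (2.4600, 4.0050, 6.4500)
new body rate ω' = (0.8460, 1.9005, 1.7450)
2q̇ = q⊗(0,ω) = (0.4011953, -0.4794601, 1.7319929, 0.6552583)
q + ½dt·q⊗(0,ω), renormalized = (0.8097, -0.3269, -0.3104, 0.3758)

ω' = (0.8460, 1.9005, 1.7450)
q' = (0.8097, -0.3269, -0.3104, 0.3758)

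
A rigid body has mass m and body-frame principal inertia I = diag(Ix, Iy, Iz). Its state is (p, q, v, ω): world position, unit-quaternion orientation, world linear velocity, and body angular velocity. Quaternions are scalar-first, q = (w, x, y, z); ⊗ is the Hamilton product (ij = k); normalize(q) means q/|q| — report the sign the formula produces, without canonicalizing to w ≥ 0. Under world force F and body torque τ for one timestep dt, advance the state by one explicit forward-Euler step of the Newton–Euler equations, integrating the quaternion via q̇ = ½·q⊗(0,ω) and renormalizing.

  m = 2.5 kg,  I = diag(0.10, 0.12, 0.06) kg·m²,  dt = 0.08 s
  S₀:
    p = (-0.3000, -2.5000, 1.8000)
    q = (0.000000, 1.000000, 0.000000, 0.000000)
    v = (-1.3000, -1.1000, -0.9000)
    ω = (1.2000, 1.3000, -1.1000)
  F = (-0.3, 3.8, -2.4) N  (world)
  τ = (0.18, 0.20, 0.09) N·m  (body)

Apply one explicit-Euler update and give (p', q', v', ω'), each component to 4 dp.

p' = (-0.4040, -2.5880, 1.7280)
q' = (-0.0478, 0.9965, 0.0438, 0.0518)
v' = (-1.3096, -0.9784, -0.9768)
ω' = (1.2754, 1.4685, -1.0216)

α = I⁻¹(τ − ω×Iω) = (0.9420, 2.1067, 0.9800)
ω' = ω + α·dt = (1.2754, 1.4685, -1.0216)
2q̇ = q⊗(0,ω) = (-1.2000000, 0.0000000, 1.1000000, 1.3000000)
updated quaternion q' = (-0.0478, 0.9965, 0.0438, 0.0518)
p' = p + v·dt = (-0.4040, -2.5880, 1.7280)
new velocity v' = (-1.3096, -0.9784, -0.9768)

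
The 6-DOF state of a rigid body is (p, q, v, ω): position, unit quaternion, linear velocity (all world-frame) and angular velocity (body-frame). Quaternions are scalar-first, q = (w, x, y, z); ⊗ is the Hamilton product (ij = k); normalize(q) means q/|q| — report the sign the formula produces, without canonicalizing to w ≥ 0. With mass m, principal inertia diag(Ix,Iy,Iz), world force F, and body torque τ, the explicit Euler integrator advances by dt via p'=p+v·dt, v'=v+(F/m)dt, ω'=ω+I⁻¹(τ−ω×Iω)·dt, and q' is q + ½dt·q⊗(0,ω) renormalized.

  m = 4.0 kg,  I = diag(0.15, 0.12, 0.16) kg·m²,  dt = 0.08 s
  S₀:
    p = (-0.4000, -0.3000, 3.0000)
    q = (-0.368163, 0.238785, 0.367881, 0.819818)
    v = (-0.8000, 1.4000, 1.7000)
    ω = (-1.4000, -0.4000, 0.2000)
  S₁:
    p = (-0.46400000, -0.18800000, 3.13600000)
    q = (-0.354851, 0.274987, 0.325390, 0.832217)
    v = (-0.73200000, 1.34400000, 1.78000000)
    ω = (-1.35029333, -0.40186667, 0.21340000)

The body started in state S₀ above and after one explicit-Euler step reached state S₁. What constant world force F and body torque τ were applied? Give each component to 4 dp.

ω₁ − ω₀ = (0.04970667, -0.00186667, 0.01340000)
ω₀×(Iω₀) = (-0.0032, 0.0028, -0.0168)
I·α + gyro = (0.0900, 0.0000, 0.0100)
v₁ − v₀ = (0.06800000, -0.05600000, 0.08000000)
F = m·Δv/dt = (3.4000, -2.8000, 4.0000)

F = (3.4000, -2.8000, 4.0000)
τ = (0.0900, 0.0000, 0.0100)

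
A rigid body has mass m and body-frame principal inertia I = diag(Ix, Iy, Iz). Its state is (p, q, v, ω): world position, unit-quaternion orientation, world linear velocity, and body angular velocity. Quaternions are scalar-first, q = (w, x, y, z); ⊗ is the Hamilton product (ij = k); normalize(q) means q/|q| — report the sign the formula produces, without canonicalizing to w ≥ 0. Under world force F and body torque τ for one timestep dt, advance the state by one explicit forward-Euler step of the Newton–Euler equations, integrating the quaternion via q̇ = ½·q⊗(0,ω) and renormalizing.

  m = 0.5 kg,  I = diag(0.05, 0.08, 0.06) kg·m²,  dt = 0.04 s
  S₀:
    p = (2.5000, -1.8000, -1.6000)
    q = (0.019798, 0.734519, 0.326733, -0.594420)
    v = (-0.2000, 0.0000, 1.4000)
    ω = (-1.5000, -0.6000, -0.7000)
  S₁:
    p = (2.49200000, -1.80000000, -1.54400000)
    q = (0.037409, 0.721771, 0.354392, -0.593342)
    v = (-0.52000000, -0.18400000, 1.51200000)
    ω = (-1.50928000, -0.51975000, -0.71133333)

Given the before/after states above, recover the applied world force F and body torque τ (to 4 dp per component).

F = (-4.0000, -2.3000, 1.4000)
τ = (-0.0200, 0.1500, 0.0100)

ω₁ − ω₀ = (-0.00928000, 0.08025000, -0.01133333)
gyro term ω₀×Iω₀ = (-0.0084, -0.0105, 0.0270)
applied torque τ = (-0.0200, 0.1500, 0.0100)
Δv = v₁−v₀ = (-0.32000000, -0.18400000, 0.11200000)
m·(v₁−v₀)/dt = (-4.0000, -2.3000, 1.4000)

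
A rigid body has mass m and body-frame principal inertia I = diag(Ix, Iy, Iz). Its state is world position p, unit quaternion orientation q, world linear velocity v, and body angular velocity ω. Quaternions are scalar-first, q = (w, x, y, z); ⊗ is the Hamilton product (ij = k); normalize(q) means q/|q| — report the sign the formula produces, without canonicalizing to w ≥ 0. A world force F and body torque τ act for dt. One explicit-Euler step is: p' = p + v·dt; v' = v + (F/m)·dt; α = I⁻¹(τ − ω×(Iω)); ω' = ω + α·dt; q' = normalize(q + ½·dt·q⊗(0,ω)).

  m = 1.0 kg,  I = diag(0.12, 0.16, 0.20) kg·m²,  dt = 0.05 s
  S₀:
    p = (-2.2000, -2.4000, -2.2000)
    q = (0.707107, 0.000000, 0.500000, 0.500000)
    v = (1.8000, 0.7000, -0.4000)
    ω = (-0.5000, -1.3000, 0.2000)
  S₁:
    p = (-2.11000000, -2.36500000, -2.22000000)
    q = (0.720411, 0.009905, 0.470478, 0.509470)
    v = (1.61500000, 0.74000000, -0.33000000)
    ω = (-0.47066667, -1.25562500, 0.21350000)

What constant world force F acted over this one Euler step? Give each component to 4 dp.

F = (-3.7000, 0.8000, 1.4000)

velocity change Δv = (-0.18500000, 0.04000000, 0.07000000)
m·(v₁−v₀)/dt = (-3.7000, 0.8000, 1.4000)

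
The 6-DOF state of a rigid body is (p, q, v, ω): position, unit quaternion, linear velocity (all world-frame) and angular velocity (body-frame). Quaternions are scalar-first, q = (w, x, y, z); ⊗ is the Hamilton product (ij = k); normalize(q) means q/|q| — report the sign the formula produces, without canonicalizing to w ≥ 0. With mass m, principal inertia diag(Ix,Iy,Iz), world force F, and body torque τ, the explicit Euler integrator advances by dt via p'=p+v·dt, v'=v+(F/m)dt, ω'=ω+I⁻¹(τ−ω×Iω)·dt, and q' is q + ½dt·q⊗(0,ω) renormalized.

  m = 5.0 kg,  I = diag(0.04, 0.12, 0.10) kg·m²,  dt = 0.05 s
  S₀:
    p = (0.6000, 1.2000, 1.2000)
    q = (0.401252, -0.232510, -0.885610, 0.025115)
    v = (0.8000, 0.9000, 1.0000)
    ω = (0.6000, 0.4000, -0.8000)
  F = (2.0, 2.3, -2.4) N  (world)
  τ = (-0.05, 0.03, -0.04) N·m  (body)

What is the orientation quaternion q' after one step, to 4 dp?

2q̇ = q⊗(0,ω) = (0.5138420, 0.9391932, -0.0104382, 0.1173604)
updated quaternion q' = (0.4139, -0.2090, -0.8856, 0.0280)

q' = (0.4139, -0.2090, -0.8856, 0.0280)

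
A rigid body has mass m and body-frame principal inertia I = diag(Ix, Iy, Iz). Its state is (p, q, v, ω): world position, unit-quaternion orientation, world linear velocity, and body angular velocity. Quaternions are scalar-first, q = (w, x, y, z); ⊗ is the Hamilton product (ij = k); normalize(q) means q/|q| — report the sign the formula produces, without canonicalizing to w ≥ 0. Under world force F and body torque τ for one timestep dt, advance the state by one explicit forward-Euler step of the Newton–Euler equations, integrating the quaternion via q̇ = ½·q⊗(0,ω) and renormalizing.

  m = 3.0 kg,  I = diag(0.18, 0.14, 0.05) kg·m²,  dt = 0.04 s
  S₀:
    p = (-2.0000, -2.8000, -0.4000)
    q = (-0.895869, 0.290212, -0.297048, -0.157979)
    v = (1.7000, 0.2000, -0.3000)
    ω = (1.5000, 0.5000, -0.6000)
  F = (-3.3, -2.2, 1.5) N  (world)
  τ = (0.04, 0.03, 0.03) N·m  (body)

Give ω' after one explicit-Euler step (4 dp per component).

ω' = (1.5029, 0.5420, -0.5520)

ω×(Iω) gyroscopic = (0.0270, -0.1170, -0.0300)
(τ − ω×Iω)/I = (0.0722, 1.0500, 1.2000)
ω + α·dt = (1.5029, 0.5420, -0.5520)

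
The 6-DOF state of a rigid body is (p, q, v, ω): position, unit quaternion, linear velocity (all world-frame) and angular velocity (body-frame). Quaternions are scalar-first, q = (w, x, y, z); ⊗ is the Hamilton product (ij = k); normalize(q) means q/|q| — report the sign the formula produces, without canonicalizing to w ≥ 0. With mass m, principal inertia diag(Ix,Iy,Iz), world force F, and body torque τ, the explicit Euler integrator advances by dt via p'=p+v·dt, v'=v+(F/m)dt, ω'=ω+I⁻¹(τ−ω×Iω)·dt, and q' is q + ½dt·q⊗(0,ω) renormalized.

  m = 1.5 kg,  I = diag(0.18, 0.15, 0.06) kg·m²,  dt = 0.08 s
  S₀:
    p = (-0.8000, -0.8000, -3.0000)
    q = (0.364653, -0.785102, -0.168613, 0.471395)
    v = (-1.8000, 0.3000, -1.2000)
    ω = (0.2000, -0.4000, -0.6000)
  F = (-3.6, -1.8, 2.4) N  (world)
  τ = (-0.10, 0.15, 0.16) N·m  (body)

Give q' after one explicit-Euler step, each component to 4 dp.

q⊗(0,ω) = (0.3724122, 0.3626564, -0.5226434, 0.1289716)
q + ½dt·q⊗(0,ω), renormalized = (0.3794, -0.7703, -0.1894, 0.4763)

q' = (0.3794, -0.7703, -0.1894, 0.4763)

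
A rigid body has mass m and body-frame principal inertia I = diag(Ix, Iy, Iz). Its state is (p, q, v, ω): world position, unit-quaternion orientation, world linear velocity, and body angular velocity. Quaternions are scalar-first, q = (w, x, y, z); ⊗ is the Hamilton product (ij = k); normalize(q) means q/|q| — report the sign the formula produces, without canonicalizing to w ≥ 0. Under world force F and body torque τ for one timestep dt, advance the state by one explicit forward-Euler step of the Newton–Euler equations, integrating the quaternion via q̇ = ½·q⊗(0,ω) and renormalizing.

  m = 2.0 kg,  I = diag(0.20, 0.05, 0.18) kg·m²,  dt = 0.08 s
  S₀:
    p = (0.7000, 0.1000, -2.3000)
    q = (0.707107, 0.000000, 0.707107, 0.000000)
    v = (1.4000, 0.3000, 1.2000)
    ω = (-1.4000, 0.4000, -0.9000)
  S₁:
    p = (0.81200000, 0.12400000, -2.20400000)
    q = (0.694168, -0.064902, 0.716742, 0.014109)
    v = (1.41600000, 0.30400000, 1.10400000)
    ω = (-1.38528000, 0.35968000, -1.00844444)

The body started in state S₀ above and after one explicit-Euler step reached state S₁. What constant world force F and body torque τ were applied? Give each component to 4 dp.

F = (0.4000, 0.1000, -2.4000)
τ = (-0.0100, 0.0000, -0.1600)

v₁ − v₀ = (0.01600000, 0.00400000, -0.09600000)
applied force F = (0.4000, 0.1000, -2.4000)
rate change Δω = (0.01472000, -0.04032000, -0.10844444)
τ = I·(Δω/dt) + ω₀×(Iω₀) = (-0.0100, 0.0000, -0.1600)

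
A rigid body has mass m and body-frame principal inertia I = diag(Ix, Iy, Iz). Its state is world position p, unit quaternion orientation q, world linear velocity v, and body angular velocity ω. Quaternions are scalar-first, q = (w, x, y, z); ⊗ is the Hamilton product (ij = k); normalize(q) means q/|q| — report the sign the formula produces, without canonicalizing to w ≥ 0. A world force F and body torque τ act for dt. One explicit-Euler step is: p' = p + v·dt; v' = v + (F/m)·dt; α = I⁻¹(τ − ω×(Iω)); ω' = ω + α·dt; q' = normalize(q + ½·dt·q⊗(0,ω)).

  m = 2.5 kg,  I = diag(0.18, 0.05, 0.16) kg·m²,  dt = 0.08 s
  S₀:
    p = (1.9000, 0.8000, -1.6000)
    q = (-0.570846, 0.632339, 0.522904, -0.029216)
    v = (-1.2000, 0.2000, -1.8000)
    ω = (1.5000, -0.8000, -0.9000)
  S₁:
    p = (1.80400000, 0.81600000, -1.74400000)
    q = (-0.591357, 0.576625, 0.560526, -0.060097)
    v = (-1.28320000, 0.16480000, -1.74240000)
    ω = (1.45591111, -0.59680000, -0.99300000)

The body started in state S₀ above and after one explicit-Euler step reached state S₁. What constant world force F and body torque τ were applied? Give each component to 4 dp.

F = (-2.6000, -1.1000, 1.8000)
τ = (-0.0200, 0.1000, -0.0300)

rate change Δω = (-0.04408889, 0.20320000, -0.09300000)
I·α + gyro = (-0.0200, 0.1000, -0.0300)
v₁ − v₀ = (-0.08320000, -0.03520000, 0.05760000)
m·(v₁−v₀)/dt = (-2.6000, -1.1000, 1.8000)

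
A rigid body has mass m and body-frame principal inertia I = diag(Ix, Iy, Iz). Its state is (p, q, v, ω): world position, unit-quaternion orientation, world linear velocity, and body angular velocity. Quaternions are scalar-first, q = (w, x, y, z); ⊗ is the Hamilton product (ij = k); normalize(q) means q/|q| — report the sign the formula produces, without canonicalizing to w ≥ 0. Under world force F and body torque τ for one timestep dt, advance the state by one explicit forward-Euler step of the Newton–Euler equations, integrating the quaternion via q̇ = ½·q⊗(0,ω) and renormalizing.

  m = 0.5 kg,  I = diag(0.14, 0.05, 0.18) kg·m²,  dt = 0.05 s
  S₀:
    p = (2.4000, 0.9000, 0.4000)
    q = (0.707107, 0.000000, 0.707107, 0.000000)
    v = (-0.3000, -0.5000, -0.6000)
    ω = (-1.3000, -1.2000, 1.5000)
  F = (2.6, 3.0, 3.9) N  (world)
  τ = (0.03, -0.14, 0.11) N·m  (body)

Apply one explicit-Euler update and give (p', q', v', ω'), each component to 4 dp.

p + v·dt = (2.3850, 0.8750, 0.3700)
v + (F/m)dt = (-0.0400, -0.2000, -0.2100)
ω×(Iω) gyroscopic = (-0.2340, 0.0780, -0.1404)
(τ − ω×Iω)/I = (1.8857, -4.3600, 1.3911)
new body rate ω' = (-1.2057, -1.4180, 1.5696)
Hamilton product q⊗(0,ω) = (0.8485284, 0.1414214, -0.8485284, 1.9798996)
q' = normalize(q + ½dt·q⊗(0,ω)) = (0.7271, 0.0035, 0.6847, 0.0494)

p' = (2.3850, 0.8750, 0.3700)
q' = (0.7271, 0.0035, 0.6847, 0.0494)
v' = (-0.0400, -0.2000, -0.2100)
ω' = (-1.2057, -1.4180, 1.5696)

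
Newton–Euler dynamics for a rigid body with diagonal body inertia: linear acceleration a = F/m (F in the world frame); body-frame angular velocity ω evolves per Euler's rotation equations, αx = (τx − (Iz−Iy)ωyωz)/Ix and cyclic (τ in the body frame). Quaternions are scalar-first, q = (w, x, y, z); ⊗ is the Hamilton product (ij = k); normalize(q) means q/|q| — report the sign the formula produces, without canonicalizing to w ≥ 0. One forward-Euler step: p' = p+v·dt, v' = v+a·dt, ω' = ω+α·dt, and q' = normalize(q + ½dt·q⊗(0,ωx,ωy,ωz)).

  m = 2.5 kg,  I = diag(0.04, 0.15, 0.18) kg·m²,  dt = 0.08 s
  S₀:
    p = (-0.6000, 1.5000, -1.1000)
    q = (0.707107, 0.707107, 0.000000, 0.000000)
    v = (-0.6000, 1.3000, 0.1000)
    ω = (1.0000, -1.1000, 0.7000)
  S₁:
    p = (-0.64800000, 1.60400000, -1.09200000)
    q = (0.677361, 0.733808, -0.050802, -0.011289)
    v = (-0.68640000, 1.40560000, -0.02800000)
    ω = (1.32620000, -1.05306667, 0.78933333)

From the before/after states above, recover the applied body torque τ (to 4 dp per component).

Δω = ω₁−ω₀ = (0.32620000, 0.04693333, 0.08933333)
gyro term ω₀×Iω₀ = (-0.0231, -0.0980, -0.1210)
I·α + gyro = (0.1400, -0.0100, 0.0800)

τ = (0.1400, -0.0100, 0.0800)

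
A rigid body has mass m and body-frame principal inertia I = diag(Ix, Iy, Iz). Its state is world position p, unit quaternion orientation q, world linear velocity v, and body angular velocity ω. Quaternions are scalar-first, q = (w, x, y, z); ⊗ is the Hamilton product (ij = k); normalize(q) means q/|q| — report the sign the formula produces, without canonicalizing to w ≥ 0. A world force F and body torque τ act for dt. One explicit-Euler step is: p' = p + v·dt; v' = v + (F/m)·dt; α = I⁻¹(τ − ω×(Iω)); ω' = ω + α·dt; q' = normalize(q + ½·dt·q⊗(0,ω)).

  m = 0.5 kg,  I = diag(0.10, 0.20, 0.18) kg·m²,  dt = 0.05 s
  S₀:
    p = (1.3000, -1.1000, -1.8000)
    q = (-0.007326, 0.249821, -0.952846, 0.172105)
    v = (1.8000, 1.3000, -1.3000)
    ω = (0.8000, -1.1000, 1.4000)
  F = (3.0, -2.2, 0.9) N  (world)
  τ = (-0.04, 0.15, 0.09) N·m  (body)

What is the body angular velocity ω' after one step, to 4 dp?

precession coupling ω×(Iω) = (0.0308, -0.0896, -0.0880)
angular accel α = (-0.7080, 1.1980, 0.9889)
ω' = ω + α·dt = (0.7646, -1.0401, 1.4494)

ω' = (0.7646, -1.0401, 1.4494)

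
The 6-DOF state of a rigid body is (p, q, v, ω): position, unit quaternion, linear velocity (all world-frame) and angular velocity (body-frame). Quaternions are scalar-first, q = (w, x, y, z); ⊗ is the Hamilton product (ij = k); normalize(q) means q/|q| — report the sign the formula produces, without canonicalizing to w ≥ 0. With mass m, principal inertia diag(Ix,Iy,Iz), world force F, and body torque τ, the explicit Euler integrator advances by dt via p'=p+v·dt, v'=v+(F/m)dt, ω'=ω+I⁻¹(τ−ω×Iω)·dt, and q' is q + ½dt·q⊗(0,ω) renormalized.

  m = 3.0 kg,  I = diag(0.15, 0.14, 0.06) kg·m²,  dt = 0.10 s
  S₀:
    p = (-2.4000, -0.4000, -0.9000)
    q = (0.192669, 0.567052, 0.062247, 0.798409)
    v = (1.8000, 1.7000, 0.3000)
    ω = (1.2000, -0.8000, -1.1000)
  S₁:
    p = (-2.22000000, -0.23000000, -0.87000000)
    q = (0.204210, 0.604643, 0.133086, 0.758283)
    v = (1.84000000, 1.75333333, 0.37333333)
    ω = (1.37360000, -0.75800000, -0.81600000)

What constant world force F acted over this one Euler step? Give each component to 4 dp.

F = (1.2000, 1.6000, 2.2000)

velocity change Δv = (0.04000000, 0.05333333, 0.07333333)
applied force F = (1.2000, 1.6000, 2.2000)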